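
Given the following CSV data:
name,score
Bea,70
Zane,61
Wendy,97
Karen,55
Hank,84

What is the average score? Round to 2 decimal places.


Scores: 70, 61, 97, 55, 84
Sum = 367
Count = 5
Average = 367 / 5 = 73.40

ANSWER: 73.40


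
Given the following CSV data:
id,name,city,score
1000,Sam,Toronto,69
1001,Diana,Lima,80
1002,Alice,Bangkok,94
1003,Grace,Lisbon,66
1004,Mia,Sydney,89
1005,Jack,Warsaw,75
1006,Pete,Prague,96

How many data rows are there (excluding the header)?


Counting rows (excluding header):
Header: id,name,city,score
Data rows: 7

ANSWER: 7


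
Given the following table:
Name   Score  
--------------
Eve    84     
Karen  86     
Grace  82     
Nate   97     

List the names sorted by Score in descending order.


Sorting by Score (descending):
  Nate: 97
  Karen: 86
  Eve: 84
  Grace: 82


ANSWER: Nate, Karen, Eve, Grace


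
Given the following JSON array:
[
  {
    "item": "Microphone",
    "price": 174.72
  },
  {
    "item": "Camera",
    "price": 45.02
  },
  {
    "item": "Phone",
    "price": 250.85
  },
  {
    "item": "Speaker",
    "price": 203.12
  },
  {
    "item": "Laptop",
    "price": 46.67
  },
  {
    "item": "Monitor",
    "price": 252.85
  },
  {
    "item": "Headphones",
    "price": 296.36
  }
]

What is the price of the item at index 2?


Array index 2 -> Phone
price = 250.85

ANSWER: 250.85


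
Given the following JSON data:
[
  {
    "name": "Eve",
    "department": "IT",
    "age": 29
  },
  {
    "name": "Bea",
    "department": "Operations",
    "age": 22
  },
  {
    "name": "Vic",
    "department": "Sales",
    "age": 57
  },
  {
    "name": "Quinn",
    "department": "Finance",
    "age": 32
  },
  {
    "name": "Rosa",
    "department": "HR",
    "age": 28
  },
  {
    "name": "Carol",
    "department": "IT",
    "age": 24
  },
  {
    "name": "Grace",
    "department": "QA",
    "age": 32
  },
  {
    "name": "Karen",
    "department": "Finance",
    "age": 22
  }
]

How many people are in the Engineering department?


Scanning records for department = Engineering
  No matches found
Count: 0

ANSWER: 0


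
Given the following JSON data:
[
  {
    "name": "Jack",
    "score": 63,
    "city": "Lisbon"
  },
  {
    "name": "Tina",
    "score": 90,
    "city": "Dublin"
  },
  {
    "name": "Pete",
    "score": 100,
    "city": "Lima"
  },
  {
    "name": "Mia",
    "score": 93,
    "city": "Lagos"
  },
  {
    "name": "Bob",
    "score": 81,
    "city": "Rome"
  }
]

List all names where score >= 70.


Filtering records where score >= 70:
  Jack (score=63) -> no
  Tina (score=90) -> YES
  Pete (score=100) -> YES
  Mia (score=93) -> YES
  Bob (score=81) -> YES


ANSWER: Tina, Pete, Mia, Bob


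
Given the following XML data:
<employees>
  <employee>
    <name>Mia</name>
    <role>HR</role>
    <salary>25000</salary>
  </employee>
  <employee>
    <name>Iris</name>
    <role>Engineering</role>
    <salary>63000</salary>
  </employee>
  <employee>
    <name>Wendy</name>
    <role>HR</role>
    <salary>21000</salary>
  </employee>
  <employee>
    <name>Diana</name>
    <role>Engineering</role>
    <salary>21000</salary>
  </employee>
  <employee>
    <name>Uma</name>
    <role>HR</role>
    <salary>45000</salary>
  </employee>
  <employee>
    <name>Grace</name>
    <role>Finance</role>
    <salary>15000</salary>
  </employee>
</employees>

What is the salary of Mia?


Searching for <employee> with <name>Mia</name>
Found at position 1
<salary>25000</salary>

ANSWER: 25000


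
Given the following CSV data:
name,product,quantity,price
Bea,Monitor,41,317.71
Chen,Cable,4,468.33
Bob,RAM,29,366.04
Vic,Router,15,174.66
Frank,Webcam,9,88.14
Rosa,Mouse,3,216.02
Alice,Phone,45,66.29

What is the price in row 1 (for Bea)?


Row 1: Bea
Column 'price' = 317.71

ANSWER: 317.71


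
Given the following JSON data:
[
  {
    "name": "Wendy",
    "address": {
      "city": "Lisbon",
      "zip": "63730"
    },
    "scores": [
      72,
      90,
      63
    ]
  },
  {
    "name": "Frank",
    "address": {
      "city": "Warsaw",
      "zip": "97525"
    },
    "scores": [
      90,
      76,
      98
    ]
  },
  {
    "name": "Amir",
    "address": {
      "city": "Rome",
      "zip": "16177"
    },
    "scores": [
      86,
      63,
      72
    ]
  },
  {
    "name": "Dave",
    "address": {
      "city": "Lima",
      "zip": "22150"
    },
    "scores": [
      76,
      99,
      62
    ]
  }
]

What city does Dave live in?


Path: records[3].address.city
Value: Lima

ANSWER: Lima


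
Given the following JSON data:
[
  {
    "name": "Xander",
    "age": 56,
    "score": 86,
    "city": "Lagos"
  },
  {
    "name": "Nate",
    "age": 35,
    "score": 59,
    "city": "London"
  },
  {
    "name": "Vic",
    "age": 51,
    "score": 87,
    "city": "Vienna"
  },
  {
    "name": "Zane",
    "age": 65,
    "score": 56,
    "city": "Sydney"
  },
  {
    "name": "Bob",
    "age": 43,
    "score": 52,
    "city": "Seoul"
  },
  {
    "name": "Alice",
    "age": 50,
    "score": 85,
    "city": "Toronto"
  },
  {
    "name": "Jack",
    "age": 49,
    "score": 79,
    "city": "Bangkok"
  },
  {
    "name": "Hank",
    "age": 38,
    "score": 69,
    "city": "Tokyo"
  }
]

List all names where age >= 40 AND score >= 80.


Checking both conditions:
  Xander (age=56, score=86) -> YES
  Nate (age=35, score=59) -> no
  Vic (age=51, score=87) -> YES
  Zane (age=65, score=56) -> no
  Bob (age=43, score=52) -> no
  Alice (age=50, score=85) -> YES
  Jack (age=49, score=79) -> no
  Hank (age=38, score=69) -> no


ANSWER: Xander, Vic, Alice


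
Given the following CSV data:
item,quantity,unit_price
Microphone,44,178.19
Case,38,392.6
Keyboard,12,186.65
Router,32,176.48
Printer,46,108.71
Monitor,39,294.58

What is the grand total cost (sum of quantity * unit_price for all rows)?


Computing row totals:
  Microphone: 44 * 178.19 = 7840.36
  Case: 38 * 392.6 = 14918.8
  Keyboard: 12 * 186.65 = 2239.8
  Router: 32 * 176.48 = 5647.36
  Printer: 46 * 108.71 = 5000.66
  Monitor: 39 * 294.58 = 11488.62
Grand total = 7840.36 + 14918.8 + 2239.8 + 5647.36 + 5000.66 + 11488.62 = 47135.6

ANSWER: 47135.6


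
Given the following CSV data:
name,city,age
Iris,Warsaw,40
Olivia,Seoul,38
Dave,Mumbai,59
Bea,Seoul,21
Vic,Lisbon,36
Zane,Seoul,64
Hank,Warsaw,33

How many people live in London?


Scanning city column for 'London':
Total matches: 0

ANSWER: 0


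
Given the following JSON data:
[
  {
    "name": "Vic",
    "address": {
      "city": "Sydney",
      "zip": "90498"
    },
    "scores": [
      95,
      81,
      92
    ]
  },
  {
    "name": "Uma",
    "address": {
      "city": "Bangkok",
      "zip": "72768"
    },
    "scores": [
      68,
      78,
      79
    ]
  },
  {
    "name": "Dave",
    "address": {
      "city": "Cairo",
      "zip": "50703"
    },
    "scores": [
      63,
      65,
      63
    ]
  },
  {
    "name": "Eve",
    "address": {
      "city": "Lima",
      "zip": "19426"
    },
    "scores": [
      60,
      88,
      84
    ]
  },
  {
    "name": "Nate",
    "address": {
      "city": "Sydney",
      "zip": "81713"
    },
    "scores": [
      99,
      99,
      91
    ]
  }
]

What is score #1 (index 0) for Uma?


Path: records[1].scores[0]
Value: 68

ANSWER: 68


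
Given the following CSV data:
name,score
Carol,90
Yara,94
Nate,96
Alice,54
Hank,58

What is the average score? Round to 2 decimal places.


Scores: 90, 94, 96, 54, 58
Sum = 392
Count = 5
Average = 392 / 5 = 78.40

ANSWER: 78.40


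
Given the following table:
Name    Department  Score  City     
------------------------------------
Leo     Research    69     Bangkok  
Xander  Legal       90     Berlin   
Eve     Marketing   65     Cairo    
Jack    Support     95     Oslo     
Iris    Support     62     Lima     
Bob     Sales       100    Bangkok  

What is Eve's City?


Row 3: Eve
City = Cairo

ANSWER: Cairo


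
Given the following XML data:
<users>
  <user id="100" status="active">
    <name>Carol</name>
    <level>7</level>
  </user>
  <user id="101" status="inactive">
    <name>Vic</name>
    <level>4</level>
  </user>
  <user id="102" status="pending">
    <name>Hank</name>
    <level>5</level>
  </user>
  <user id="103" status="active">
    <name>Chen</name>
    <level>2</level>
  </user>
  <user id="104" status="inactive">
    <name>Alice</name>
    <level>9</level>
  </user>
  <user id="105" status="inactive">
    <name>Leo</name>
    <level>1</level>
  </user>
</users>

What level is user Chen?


Finding user: Chen
<level>2</level>

ANSWER: 2


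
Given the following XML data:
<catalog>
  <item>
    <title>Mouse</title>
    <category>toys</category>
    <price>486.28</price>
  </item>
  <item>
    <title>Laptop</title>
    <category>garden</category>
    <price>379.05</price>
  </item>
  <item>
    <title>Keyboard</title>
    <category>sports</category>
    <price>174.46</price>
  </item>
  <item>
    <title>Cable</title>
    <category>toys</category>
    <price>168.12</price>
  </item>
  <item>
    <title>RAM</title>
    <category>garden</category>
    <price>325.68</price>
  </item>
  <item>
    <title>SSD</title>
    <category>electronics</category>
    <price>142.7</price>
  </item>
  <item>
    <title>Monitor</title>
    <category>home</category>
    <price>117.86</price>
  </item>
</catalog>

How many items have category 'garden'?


Scanning <item> elements for <category>garden</category>:
  Item 2: Laptop -> MATCH
  Item 5: RAM -> MATCH
Count: 2

ANSWER: 2


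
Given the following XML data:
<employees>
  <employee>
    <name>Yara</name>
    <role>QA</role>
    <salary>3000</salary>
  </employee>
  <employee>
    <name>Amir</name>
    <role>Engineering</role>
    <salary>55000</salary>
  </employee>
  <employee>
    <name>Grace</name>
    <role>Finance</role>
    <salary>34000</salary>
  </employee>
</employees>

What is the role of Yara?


Searching for <employee> with <name>Yara</name>
Found at position 1
<role>QA</role>

ANSWER: QA


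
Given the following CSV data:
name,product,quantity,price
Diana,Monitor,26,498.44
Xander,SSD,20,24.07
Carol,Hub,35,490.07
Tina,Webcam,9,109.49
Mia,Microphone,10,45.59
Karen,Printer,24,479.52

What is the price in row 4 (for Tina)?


Row 4: Tina
Column 'price' = 109.49

ANSWER: 109.49


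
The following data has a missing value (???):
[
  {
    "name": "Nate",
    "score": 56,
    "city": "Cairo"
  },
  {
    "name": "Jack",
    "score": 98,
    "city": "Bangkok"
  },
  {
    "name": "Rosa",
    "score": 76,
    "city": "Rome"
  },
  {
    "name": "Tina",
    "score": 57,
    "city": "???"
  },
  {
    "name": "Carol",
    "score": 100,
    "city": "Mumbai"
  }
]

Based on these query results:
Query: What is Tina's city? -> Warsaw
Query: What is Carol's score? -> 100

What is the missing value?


The missing value is Tina's city
From query: Tina's city = Warsaw

ANSWER: Warsaw


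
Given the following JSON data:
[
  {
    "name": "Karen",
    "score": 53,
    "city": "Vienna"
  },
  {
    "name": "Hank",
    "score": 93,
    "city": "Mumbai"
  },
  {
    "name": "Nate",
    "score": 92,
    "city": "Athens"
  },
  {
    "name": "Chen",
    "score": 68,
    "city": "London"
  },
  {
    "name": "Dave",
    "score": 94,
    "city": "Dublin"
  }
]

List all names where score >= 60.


Filtering records where score >= 60:
  Karen (score=53) -> no
  Hank (score=93) -> YES
  Nate (score=92) -> YES
  Chen (score=68) -> YES
  Dave (score=94) -> YES


ANSWER: Hank, Nate, Chen, Dave


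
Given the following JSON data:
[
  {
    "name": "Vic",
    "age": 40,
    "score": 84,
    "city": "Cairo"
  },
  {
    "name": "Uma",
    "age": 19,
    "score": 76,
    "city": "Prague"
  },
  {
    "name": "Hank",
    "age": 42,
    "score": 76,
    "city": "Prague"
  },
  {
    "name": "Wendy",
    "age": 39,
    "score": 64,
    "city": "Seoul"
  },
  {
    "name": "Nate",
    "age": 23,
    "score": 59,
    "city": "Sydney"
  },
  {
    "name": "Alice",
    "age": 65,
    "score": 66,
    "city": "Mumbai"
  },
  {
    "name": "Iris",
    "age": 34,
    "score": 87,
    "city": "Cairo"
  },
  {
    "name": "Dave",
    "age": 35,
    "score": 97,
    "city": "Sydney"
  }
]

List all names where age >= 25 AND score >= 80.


Checking both conditions:
  Vic (age=40, score=84) -> YES
  Uma (age=19, score=76) -> no
  Hank (age=42, score=76) -> no
  Wendy (age=39, score=64) -> no
  Nate (age=23, score=59) -> no
  Alice (age=65, score=66) -> no
  Iris (age=34, score=87) -> YES
  Dave (age=35, score=97) -> YES


ANSWER: Vic, Iris, Dave


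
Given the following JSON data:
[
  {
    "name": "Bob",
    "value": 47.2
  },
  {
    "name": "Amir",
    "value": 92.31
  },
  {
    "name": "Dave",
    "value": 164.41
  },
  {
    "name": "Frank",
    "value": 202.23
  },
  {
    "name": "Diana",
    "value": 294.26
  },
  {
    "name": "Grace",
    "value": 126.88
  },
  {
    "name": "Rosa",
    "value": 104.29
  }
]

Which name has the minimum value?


Comparing values:
  Bob: 47.2
  Amir: 92.31
  Dave: 164.41
  Frank: 202.23
  Diana: 294.26
  Grace: 126.88
  Rosa: 104.29
Minimum: Bob (47.2)

ANSWER: Bob


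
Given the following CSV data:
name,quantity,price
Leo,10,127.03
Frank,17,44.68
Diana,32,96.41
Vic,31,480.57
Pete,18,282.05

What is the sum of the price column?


Values in 'price' column:
  Row 1: 127.03
  Row 2: 44.68
  Row 3: 96.41
  Row 4: 480.57
  Row 5: 282.05
Sum = 127.03 + 44.68 + 96.41 + 480.57 + 282.05 = 1030.74

ANSWER: 1030.74


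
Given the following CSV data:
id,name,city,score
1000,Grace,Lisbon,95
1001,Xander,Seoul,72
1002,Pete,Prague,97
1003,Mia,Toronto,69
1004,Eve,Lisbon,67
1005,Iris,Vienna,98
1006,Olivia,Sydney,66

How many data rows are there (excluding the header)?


Counting rows (excluding header):
Header: id,name,city,score
Data rows: 7

ANSWER: 7


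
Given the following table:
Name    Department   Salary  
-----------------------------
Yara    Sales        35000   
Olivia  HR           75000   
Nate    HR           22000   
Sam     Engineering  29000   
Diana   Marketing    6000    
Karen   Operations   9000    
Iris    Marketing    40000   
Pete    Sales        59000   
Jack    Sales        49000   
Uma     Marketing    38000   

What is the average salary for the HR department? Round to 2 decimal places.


HR department members:
  Olivia: 75000
  Nate: 22000
Sum = 97000
Count = 2
Average = 97000 / 2 = 48500.00

ANSWER: 48500.00


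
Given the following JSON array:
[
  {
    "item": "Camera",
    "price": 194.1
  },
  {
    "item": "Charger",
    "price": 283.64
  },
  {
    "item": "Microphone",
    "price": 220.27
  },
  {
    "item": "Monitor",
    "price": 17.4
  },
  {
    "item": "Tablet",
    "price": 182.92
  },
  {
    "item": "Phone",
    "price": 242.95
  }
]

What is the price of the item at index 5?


Array index 5 -> Phone
price = 242.95

ANSWER: 242.95


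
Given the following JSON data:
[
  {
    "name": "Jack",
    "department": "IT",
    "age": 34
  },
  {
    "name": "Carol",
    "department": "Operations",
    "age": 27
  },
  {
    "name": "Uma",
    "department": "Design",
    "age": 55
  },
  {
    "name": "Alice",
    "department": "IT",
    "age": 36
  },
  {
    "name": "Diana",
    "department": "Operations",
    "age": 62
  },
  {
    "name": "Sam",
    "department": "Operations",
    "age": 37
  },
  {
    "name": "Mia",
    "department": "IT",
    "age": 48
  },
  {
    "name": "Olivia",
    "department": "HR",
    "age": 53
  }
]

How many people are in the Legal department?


Scanning records for department = Legal
  No matches found
Count: 0

ANSWER: 0


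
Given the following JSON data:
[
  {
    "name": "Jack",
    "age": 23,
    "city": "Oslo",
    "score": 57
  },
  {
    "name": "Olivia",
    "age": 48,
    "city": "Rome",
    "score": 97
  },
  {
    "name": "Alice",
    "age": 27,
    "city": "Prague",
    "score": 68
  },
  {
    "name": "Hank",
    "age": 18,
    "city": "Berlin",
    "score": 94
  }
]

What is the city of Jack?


Looking up record where name = Jack
Record index: 0
Field 'city' = Oslo

ANSWER: Oslo


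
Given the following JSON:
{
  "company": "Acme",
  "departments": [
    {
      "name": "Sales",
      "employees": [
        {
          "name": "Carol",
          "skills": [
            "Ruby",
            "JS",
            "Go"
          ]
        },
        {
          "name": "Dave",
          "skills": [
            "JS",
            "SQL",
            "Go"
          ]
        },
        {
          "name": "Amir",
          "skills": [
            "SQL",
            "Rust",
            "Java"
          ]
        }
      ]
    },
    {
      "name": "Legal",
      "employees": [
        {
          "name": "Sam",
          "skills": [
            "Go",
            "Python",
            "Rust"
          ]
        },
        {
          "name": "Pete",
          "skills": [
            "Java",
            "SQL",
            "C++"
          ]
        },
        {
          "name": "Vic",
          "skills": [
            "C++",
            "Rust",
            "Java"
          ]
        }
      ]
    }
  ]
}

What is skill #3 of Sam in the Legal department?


Path: departments[1].employees[0].skills[2]
Value: Rust

ANSWER: Rust


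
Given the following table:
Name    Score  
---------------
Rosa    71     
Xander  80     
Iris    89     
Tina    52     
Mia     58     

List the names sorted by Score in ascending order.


Sorting by Score (ascending):
  Tina: 52
  Mia: 58
  Rosa: 71
  Xander: 80
  Iris: 89


ANSWER: Tina, Mia, Rosa, Xander, Iris


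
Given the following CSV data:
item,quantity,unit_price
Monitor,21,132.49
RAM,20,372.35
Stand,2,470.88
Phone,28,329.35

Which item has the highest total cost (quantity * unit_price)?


Computing row totals:
  Monitor: 2782.29
  RAM: 7447.0
  Stand: 941.76
  Phone: 9221.8
Maximum: Phone (9221.8)

ANSWER: Phone


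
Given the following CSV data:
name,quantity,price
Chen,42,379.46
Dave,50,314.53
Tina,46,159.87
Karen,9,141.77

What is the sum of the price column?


Values in 'price' column:
  Row 1: 379.46
  Row 2: 314.53
  Row 3: 159.87
  Row 4: 141.77
Sum = 379.46 + 314.53 + 159.87 + 141.77 = 995.63

ANSWER: 995.63


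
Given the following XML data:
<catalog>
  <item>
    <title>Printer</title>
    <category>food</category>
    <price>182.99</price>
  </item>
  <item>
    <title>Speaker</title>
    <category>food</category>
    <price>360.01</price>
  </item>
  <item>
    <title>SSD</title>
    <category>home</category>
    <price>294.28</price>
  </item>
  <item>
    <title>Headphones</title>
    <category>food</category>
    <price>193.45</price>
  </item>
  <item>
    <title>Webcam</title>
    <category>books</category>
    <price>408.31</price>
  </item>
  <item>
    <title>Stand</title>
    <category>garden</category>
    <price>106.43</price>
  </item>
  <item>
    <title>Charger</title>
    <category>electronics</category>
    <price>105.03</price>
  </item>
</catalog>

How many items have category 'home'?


Scanning <item> elements for <category>home</category>:
  Item 3: SSD -> MATCH
Count: 1

ANSWER: 1


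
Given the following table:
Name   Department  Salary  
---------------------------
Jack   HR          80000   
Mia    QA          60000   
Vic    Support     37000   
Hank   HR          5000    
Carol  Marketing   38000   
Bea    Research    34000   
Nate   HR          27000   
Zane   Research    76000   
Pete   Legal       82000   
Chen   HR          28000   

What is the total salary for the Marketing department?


Marketing department members:
  Carol: 38000
Total = 38000 = 38000

ANSWER: 38000


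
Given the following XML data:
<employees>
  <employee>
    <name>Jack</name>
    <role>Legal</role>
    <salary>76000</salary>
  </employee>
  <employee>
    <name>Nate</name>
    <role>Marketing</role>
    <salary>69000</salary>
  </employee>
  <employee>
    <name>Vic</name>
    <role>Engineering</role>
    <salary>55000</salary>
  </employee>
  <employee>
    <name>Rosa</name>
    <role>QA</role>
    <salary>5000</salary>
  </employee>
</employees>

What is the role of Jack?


Searching for <employee> with <name>Jack</name>
Found at position 1
<role>Legal</role>

ANSWER: Legal


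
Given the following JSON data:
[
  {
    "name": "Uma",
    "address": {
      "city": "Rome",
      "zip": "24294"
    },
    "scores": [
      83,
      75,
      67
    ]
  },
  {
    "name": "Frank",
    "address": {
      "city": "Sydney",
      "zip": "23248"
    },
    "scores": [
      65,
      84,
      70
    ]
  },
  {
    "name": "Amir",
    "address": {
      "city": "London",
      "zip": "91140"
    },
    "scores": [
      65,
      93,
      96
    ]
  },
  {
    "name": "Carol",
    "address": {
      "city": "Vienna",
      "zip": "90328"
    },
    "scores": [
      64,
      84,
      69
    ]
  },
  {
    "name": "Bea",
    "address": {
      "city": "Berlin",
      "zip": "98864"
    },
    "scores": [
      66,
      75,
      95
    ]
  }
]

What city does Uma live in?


Path: records[0].address.city
Value: Rome

ANSWER: Rome


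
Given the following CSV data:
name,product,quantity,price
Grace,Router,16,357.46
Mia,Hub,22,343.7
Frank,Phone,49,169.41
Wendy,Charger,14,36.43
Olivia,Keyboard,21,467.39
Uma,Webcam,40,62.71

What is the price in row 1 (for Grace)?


Row 1: Grace
Column 'price' = 357.46

ANSWER: 357.46


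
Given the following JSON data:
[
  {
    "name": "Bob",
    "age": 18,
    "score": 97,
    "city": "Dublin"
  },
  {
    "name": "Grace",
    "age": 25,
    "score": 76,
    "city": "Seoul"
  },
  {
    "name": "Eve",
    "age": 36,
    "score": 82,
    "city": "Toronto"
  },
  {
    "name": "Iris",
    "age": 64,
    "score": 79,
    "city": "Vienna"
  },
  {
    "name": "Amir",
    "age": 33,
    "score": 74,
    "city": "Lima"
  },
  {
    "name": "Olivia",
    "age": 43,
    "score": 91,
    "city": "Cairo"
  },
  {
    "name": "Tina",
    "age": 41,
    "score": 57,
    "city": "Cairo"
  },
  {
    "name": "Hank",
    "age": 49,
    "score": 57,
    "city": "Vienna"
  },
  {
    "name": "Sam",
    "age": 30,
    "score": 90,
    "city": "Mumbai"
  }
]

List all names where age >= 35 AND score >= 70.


Checking both conditions:
  Bob (age=18, score=97) -> no
  Grace (age=25, score=76) -> no
  Eve (age=36, score=82) -> YES
  Iris (age=64, score=79) -> YES
  Amir (age=33, score=74) -> no
  Olivia (age=43, score=91) -> YES
  Tina (age=41, score=57) -> no
  Hank (age=49, score=57) -> no
  Sam (age=30, score=90) -> no


ANSWER: Eve, Iris, Olivia


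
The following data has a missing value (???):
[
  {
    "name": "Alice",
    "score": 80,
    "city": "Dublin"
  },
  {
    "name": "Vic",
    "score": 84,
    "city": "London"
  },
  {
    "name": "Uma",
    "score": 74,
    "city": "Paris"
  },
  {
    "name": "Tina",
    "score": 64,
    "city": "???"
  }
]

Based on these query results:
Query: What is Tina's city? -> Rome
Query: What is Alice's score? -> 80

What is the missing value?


The missing value is Tina's city
From query: Tina's city = Rome

ANSWER: Rome


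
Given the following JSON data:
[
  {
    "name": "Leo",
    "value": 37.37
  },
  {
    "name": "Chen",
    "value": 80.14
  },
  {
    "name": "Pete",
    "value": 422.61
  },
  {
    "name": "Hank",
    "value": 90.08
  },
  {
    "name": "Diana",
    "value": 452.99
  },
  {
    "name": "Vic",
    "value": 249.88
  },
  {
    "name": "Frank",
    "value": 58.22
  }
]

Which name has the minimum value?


Comparing values:
  Leo: 37.37
  Chen: 80.14
  Pete: 422.61
  Hank: 90.08
  Diana: 452.99
  Vic: 249.88
  Frank: 58.22
Minimum: Leo (37.37)

ANSWER: Leo


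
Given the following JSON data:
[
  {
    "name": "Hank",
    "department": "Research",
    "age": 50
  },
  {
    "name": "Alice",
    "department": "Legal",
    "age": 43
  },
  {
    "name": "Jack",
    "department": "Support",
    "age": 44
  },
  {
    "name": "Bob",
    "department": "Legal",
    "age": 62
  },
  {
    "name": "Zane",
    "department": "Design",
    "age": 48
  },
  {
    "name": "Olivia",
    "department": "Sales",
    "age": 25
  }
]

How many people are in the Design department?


Scanning records for department = Design
  Record 4: Zane
Count: 1

ANSWER: 1


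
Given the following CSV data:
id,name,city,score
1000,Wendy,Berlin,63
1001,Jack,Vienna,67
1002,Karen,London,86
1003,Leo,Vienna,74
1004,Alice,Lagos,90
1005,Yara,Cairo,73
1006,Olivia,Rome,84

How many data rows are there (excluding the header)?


Counting rows (excluding header):
Header: id,name,city,score
Data rows: 7

ANSWER: 7


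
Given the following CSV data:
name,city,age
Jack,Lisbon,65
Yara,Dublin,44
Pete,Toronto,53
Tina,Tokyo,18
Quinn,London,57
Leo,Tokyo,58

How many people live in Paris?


Scanning city column for 'Paris':
Total matches: 0

ANSWER: 0


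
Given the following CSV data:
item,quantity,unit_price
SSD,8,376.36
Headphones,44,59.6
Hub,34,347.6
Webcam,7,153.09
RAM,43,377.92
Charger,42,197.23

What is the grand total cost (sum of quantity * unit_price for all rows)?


Computing row totals:
  SSD: 8 * 376.36 = 3010.88
  Headphones: 44 * 59.6 = 2622.4
  Hub: 34 * 347.6 = 11818.4
  Webcam: 7 * 153.09 = 1071.63
  RAM: 43 * 377.92 = 16250.56
  Charger: 42 * 197.23 = 8283.66
Grand total = 3010.88 + 2622.4 + 11818.4 + 1071.63 + 16250.56 + 8283.66 = 43057.53

ANSWER: 43057.53


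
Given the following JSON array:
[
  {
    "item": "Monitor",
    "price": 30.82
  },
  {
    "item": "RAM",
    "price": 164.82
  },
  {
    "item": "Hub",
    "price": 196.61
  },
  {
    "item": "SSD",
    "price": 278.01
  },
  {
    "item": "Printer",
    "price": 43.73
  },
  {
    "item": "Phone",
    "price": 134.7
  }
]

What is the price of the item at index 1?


Array index 1 -> RAM
price = 164.82

ANSWER: 164.82


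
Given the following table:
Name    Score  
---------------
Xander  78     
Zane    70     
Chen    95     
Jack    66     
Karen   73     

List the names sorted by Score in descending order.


Sorting by Score (descending):
  Chen: 95
  Xander: 78
  Karen: 73
  Zane: 70
  Jack: 66


ANSWER: Chen, Xander, Karen, Zane, Jack


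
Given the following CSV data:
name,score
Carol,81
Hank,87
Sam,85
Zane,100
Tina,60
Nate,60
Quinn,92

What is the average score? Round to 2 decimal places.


Scores: 81, 87, 85, 100, 60, 60, 92
Sum = 565
Count = 7
Average = 565 / 7 = 80.71

ANSWER: 80.71


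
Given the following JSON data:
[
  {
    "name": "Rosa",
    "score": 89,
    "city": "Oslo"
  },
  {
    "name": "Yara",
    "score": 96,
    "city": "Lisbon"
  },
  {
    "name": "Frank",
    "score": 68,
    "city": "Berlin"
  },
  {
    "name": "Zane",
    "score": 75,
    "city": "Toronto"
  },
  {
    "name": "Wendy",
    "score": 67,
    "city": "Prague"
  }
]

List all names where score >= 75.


Filtering records where score >= 75:
  Rosa (score=89) -> YES
  Yara (score=96) -> YES
  Frank (score=68) -> no
  Zane (score=75) -> YES
  Wendy (score=67) -> no


ANSWER: Rosa, Yara, Zane


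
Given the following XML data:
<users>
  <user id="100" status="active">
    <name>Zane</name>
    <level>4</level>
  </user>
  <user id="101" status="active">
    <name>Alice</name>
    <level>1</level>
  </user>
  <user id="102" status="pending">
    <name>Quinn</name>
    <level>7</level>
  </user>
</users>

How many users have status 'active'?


Counting users with status='active':
  Zane (id=100) -> MATCH
  Alice (id=101) -> MATCH
Count: 2

ANSWER: 2


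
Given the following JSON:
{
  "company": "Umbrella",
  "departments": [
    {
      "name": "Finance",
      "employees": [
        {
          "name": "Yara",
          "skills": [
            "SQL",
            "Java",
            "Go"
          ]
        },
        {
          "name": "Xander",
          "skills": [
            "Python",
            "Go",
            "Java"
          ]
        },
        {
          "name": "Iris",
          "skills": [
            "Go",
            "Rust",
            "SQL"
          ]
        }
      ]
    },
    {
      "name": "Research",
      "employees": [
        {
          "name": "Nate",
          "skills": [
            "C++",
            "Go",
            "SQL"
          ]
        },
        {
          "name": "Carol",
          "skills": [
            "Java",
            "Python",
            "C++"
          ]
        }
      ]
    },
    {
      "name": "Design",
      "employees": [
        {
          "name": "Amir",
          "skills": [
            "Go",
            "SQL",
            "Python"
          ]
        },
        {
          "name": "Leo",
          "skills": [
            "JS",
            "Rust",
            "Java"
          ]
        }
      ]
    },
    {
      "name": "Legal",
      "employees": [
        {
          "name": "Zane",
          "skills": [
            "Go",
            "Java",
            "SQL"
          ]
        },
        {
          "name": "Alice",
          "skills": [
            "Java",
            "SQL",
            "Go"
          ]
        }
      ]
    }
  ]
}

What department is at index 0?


Path: departments[0].name
Value: Finance

ANSWER: Finance


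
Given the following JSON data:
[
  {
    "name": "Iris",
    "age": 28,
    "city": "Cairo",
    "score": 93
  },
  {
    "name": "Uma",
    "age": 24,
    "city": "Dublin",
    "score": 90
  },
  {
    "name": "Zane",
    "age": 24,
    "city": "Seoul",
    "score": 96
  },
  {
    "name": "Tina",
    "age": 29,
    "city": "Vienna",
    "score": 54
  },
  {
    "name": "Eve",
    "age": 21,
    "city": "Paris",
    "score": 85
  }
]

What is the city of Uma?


Looking up record where name = Uma
Record index: 1
Field 'city' = Dublin

ANSWER: Dublin


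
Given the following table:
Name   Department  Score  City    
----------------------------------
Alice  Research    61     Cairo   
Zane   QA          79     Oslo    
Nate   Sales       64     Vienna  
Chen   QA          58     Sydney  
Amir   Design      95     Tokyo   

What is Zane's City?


Row 2: Zane
City = Oslo

ANSWER: Oslo


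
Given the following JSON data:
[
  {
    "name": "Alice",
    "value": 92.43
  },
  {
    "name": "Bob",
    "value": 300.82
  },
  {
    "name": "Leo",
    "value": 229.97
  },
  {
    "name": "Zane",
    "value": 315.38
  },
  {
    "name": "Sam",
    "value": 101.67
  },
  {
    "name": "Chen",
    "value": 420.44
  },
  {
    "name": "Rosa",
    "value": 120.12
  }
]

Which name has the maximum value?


Comparing values:
  Alice: 92.43
  Bob: 300.82
  Leo: 229.97
  Zane: 315.38
  Sam: 101.67
  Chen: 420.44
  Rosa: 120.12
Maximum: Chen (420.44)

ANSWER: Chen


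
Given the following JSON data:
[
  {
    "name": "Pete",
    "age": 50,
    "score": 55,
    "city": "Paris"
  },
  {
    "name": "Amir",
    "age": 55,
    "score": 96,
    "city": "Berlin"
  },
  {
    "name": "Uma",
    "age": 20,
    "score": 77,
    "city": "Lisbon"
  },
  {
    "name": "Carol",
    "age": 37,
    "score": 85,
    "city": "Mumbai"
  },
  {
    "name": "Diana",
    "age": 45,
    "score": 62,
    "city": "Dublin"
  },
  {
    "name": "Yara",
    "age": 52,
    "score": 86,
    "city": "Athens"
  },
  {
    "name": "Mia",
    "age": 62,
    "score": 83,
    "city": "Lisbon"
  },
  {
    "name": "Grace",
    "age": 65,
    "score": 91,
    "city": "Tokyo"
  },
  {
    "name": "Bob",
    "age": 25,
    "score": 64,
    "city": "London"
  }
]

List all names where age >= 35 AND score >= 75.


Checking both conditions:
  Pete (age=50, score=55) -> no
  Amir (age=55, score=96) -> YES
  Uma (age=20, score=77) -> no
  Carol (age=37, score=85) -> YES
  Diana (age=45, score=62) -> no
  Yara (age=52, score=86) -> YES
  Mia (age=62, score=83) -> YES
  Grace (age=65, score=91) -> YES
  Bob (age=25, score=64) -> no


ANSWER: Amir, Carol, Yara, Mia, Grace


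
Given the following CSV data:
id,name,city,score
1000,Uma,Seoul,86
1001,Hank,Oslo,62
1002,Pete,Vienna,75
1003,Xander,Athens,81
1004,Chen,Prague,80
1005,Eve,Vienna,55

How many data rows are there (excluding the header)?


Counting rows (excluding header):
Header: id,name,city,score
Data rows: 6

ANSWER: 6


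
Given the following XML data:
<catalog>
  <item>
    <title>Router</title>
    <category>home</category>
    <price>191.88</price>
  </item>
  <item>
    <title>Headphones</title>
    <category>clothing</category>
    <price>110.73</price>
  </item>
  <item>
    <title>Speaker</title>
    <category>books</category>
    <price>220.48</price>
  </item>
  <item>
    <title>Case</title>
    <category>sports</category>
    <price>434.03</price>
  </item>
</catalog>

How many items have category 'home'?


Scanning <item> elements for <category>home</category>:
  Item 1: Router -> MATCH
Count: 1

ANSWER: 1


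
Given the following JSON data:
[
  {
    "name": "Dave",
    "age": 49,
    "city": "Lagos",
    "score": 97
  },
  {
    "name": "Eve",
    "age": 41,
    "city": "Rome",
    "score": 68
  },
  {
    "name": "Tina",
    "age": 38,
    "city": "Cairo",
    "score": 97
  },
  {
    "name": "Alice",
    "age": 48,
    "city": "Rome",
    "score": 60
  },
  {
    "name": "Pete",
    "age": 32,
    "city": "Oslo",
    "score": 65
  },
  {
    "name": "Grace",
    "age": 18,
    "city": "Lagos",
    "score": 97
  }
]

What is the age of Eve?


Looking up record where name = Eve
Record index: 1
Field 'age' = 41

ANSWER: 41


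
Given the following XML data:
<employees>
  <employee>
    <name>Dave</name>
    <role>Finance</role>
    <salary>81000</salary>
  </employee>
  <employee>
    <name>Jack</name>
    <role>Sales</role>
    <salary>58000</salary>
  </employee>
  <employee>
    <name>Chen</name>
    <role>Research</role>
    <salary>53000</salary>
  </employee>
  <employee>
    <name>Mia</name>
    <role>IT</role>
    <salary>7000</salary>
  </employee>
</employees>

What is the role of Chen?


Searching for <employee> with <name>Chen</name>
Found at position 3
<role>Research</role>

ANSWER: Research


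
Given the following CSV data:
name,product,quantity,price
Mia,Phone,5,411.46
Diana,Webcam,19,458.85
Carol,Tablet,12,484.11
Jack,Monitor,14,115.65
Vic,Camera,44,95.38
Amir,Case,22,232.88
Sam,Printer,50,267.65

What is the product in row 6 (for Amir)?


Row 6: Amir
Column 'product' = Case

ANSWER: Case


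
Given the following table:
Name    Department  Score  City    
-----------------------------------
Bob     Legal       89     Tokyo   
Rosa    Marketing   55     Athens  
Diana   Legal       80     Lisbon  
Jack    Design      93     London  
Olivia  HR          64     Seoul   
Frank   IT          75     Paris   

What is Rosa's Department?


Row 2: Rosa
Department = Marketing

ANSWER: Marketing


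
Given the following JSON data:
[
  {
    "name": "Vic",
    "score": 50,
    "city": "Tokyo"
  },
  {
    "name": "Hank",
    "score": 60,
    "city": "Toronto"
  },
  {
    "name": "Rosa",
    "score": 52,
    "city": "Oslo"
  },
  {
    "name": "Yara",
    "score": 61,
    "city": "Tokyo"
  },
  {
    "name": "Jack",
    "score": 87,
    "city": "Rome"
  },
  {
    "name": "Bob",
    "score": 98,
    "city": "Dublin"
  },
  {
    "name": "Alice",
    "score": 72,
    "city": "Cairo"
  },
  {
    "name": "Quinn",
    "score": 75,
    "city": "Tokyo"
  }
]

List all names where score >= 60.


Filtering records where score >= 60:
  Vic (score=50) -> no
  Hank (score=60) -> YES
  Rosa (score=52) -> no
  Yara (score=61) -> YES
  Jack (score=87) -> YES
  Bob (score=98) -> YES
  Alice (score=72) -> YES
  Quinn (score=75) -> YES


ANSWER: Hank, Yara, Jack, Bob, Alice, Quinn


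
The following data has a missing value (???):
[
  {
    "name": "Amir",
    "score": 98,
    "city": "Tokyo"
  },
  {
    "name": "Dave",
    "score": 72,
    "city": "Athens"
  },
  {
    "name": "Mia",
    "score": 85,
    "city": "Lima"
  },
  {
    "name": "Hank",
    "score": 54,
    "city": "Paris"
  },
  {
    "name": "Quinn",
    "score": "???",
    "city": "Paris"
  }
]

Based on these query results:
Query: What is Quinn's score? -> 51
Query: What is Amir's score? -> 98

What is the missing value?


The missing value is Quinn's score
From query: Quinn's score = 51

ANSWER: 51


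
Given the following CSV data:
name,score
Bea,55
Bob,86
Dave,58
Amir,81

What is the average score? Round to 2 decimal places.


Scores: 55, 86, 58, 81
Sum = 280
Count = 4
Average = 280 / 4 = 70.00

ANSWER: 70.00


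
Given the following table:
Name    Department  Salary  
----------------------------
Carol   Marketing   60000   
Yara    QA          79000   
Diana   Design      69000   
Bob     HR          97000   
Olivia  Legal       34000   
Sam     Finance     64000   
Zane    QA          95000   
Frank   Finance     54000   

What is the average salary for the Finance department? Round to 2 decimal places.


Finance department members:
  Sam: 64000
  Frank: 54000
Sum = 118000
Count = 2
Average = 118000 / 2 = 59000.00

ANSWER: 59000.00


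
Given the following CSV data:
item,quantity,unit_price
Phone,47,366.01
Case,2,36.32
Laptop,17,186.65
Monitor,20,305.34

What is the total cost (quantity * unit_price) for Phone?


Row: Phone
quantity = 47
unit_price = 366.01
total = 47 * 366.01 = 17202.47

ANSWER: 17202.47


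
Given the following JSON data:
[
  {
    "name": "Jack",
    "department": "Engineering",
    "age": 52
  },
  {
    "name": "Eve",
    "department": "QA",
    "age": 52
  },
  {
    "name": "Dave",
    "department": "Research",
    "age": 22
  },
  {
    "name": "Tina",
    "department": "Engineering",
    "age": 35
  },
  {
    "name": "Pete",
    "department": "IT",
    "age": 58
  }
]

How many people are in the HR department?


Scanning records for department = HR
  No matches found
Count: 0

ANSWER: 0


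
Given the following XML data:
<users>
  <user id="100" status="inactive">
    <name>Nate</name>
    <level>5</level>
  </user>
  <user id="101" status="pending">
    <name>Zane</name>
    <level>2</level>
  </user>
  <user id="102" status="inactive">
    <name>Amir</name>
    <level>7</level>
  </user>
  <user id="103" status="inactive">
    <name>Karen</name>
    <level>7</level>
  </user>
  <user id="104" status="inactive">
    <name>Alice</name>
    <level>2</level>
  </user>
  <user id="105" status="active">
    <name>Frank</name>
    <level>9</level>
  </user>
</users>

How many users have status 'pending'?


Counting users with status='pending':
  Zane (id=101) -> MATCH
Count: 1

ANSWER: 1


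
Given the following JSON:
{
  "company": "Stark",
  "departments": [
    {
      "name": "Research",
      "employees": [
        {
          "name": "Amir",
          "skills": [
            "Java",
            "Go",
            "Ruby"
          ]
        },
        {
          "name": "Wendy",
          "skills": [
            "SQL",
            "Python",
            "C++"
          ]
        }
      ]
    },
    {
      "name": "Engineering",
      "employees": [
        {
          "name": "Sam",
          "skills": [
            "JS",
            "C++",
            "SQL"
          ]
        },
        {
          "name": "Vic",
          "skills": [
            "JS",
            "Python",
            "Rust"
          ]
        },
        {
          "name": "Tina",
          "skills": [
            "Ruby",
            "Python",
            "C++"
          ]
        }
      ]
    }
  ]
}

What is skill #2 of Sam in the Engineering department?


Path: departments[1].employees[0].skills[1]
Value: C++

ANSWER: C++


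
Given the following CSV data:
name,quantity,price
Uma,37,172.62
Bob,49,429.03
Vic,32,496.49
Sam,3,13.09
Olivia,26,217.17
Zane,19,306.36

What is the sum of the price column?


Values in 'price' column:
  Row 1: 172.62
  Row 2: 429.03
  Row 3: 496.49
  Row 4: 13.09
  Row 5: 217.17
  Row 6: 306.36
Sum = 172.62 + 429.03 + 496.49 + 13.09 + 217.17 + 306.36 = 1634.76

ANSWER: 1634.76


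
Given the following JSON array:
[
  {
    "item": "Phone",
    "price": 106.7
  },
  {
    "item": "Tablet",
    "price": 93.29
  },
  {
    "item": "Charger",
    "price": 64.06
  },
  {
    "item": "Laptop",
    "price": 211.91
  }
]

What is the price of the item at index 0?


Array index 0 -> Phone
price = 106.7

ANSWER: 106.7
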